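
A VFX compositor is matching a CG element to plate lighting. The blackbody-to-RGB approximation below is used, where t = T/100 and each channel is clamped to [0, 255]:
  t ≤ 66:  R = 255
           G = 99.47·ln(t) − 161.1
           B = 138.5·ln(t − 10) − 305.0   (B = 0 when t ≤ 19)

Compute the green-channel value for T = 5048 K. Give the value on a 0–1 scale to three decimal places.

t = 5048/100 = 50.48; the t ≤ 66 branch applies.
G = 99.47·ln 50.48 − 161.1 = 99.47·3.9216 − 161.1 = 228.979.
On a 0–1 scale: 228.979/255 = 0.8980 → 0.898.

0.898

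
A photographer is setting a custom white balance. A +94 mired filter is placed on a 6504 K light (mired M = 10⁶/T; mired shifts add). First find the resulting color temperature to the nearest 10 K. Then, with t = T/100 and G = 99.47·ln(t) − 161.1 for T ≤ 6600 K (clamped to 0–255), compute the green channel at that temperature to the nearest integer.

207

M_in = 10⁶/6504 = 153.75; M_out = 153.75 + (+94) = 247.75.
T_out = 10⁶/247.75 = 4036.3 K → 4040 K; t = 40.4.
G = 99.47·ln 40.4 − 161.1 = 99.47·3.6988 − 161.1 = 206.823.
Rounded: 207.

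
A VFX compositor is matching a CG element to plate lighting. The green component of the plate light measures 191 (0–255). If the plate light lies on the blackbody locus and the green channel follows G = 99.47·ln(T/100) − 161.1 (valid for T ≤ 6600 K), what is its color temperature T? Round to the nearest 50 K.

3450 K

ln t = (191 + 161.1) / 99.47 = 3.5398.
t = e^3.5398 = 34.459.
T = 100·t = 3446 K → 3450 K to the nearest 50 K.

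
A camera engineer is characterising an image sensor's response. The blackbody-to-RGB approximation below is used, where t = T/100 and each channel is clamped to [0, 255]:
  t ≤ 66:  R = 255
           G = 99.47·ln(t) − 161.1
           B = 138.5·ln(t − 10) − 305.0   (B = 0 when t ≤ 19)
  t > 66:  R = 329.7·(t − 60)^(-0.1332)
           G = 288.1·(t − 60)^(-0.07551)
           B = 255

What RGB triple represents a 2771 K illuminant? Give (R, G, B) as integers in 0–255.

t = 2771/100 = 27.71; the t ≤ 66 branch applies.
R = 255 by definition for t ≤ 66.
G = 99.47·ln 27.71 − 161.1 = 99.47·3.3218 − 161.1 = 169.319.
B = 138.5·ln(27.71 − 10) − 305.0 = 138.5·ln 17.71 − 305.0 = 138.5·2.8741 − 305.0 = 93.067.
Rounded: (255, 169, 93).

(255, 169, 93)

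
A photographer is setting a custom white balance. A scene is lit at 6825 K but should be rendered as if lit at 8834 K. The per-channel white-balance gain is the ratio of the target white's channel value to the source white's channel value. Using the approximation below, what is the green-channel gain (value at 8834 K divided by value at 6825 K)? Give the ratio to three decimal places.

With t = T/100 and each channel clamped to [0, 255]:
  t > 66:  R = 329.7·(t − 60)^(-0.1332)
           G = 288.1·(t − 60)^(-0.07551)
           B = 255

At 6825 K (t = 68.25):
  G = 288.1·(68.25 − 60)^(-0.07551) = 288.1·8.25^(-0.07551) = 288.1·0.85270 = 245.664.
At 8834 K (t = 88.34):
  G = 288.1·(88.34 − 60)^(-0.07551) = 288.1·28.34^(-0.07551) = 288.1·0.77684 = 223.806.
Gain = 223.806 / 245.664 = 0.9110 → 0.911.

0.911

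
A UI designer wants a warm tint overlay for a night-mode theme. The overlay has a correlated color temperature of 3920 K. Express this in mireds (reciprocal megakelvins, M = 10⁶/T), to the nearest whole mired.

255 mireds

M = 10⁶ / 3920 = 255.102 → 255 mireds.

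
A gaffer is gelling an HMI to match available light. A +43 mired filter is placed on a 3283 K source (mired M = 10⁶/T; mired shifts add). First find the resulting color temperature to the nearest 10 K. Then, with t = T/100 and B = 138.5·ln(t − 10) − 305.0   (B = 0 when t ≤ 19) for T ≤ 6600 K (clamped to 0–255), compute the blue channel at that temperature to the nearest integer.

101

M_in = 10⁶/3283 = 304.60; M_out = 304.60 + (+43) = 347.60.
T_out = 10⁶/347.60 = 2876.9 K → 2880 K; t = 28.8.
B = 138.5·ln(28.8 − 10) − 305.0 = 138.5·ln 18.8 − 305.0 = 138.5·2.9339 − 305.0 = 101.339.
Rounded: 101.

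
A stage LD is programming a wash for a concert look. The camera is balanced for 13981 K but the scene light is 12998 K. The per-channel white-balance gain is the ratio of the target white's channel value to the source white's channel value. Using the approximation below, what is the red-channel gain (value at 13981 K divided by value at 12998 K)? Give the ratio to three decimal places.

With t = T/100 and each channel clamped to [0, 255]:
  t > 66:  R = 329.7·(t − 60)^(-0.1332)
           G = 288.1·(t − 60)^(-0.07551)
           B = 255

0.983

At 12998 K (t = 129.98):
  R = 329.7·(129.98 − 60)^(-0.1332) = 329.7·69.98^(-0.1332) = 329.7·0.56787 = 187.227.
At 13981 K (t = 139.81):
  R = 329.7·(139.81 − 60)^(-0.1332) = 329.7·79.81^(-0.1332) = 329.7·0.55802 = 183.978.
Gain = 183.978 / 187.227 = 0.9826 → 0.983.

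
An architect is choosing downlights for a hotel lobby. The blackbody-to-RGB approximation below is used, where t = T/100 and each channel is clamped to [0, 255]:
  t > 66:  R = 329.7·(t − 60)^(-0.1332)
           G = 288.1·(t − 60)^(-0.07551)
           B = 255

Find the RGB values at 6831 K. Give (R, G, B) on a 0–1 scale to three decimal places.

t = 6831/100 = 68.31; the t > 66 branch applies.
R = 329.7·(68.31 − 60)^(-0.1332) = 329.7·8.31^(-0.1332) = 329.7·0.75424 = 248.673.
G = 288.1·(68.31 − 60)^(-0.07551) = 288.1·8.31^(-0.07551) = 288.1·0.85224 = 245.530.
B = 255 by definition for t > 66.
Dividing each by 255: (0.9752, 0.9629, 1.0000) → (0.975, 0.963, 1.000).

(0.975, 0.963, 1.000)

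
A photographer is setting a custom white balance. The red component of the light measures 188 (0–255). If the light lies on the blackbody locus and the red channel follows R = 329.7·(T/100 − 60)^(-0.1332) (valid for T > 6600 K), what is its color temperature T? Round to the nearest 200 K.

12800 K

(t − 60)^(-0.1332) = 188/329.7 = 0.57022.
t − 60 = 0.57022^(1/-0.1332) = 0.57022^(-7.508) = 67.848, so t = 127.848.
T = 100·t = 12785 K → 12800 K to the nearest 200 K.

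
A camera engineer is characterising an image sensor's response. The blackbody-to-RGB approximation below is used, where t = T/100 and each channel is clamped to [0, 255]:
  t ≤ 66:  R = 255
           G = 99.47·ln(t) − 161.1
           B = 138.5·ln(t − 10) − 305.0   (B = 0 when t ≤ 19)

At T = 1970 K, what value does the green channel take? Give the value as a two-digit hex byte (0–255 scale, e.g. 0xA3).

0x87

t = 1970/100 = 19.7; the t ≤ 66 branch applies.
G = 99.47·ln 19.7 − 161.1 = 99.47·2.9806 − 161.1 = 135.382.
Rounded: 135; in hex, 0x87.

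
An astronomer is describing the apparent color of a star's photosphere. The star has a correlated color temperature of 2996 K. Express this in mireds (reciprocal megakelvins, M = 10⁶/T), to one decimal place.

333.8 mireds

M = 10⁶ / 2996 = 333.778 → 333.8 mireds.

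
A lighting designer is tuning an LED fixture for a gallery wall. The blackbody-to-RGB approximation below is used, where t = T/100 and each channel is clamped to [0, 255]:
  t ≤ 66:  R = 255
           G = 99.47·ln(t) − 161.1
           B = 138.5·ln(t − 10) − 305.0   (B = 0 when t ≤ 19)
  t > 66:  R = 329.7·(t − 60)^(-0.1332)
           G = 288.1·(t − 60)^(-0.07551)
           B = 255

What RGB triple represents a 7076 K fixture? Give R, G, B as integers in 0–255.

R=240, G=241, B=255

t = 7076/100 = 70.76; the t > 66 branch applies.
R = 329.7·(70.76 − 60)^(-0.1332) = 329.7·10.76^(-0.1332) = 329.7·0.72872 = 240.260.
G = 288.1·(70.76 − 60)^(-0.07551) = 288.1·10.76^(-0.07551) = 288.1·0.83577 = 240.786.
B = 255 by definition for t > 66.
Rounded: (240, 241, 255).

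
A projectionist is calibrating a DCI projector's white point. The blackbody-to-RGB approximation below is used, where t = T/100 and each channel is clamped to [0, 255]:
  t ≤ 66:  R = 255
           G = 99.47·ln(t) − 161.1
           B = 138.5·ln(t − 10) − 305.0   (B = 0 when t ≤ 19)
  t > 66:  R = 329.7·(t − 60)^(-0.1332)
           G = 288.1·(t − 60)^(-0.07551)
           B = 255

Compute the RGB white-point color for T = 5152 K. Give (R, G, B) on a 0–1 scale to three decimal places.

(1.000, 0.906, 0.828)

t = 5152/100 = 51.52; the t ≤ 66 branch applies.
R = 255 by definition for t ≤ 66.
G = 99.47·ln 51.52 − 161.1 = 99.47·3.9420 − 161.1 = 231.008.
B = 138.5·ln(51.52 − 10) − 305.0 = 138.5·ln 41.52 − 305.0 = 138.5·3.7262 − 305.0 = 211.075.
Dividing each by 255: (1.0000, 0.9059, 0.8277) → (1.000, 0.906, 0.828).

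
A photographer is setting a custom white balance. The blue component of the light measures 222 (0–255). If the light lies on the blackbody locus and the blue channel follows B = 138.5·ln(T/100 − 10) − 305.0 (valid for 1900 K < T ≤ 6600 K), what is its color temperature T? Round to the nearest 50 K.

ln(t − 10) = (222 + 305.0) / 138.5 = 3.8051.
t − 10 = e^3.8051 = 44.928, so t = 54.928.
T = 100·t = 5493 K → 5500 K to the nearest 50 K.

5500 K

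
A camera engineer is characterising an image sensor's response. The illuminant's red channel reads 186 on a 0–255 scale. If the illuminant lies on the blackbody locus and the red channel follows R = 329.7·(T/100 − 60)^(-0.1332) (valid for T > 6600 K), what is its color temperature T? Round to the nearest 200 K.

13400 K

(t − 60)^(-0.1332) = 186/329.7 = 0.56415.
t − 60 = 0.56415^(1/-0.1332) = 0.56415^(-7.508) = 73.521, so t = 133.521.
T = 100·t = 13352 K → 13400 K to the nearest 200 K.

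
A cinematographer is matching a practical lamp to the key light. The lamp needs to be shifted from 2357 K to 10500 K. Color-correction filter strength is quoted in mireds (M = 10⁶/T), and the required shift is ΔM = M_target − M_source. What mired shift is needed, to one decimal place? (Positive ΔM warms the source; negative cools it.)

-329.0 mireds

M_source = 10⁶/2357 = 424.268; M_target = 10⁶/10500 = 95.238.
ΔM = 95.238 − 424.268 = -329.030 → -329.0 mireds, a cooling shift.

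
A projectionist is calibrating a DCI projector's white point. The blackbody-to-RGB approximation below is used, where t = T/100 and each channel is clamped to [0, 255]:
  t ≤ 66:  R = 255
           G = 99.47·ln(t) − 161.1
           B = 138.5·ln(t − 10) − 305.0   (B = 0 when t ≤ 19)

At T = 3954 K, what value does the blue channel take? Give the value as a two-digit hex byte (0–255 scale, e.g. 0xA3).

t = 3954/100 = 39.54; the t ≤ 66 branch applies.
B = 138.5·ln(39.54 − 10) − 305.0 = 138.5·ln 29.54 − 305.0 = 138.5·3.3857 − 305.0 = 163.926.
Rounded: 164; in hex, 0xA4.

0xA4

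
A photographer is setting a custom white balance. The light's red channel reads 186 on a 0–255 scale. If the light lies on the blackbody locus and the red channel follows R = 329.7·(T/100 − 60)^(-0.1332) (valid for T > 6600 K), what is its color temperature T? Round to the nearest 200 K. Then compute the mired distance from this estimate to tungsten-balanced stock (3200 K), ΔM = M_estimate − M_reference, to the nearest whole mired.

-238 mireds

(t − 60)^(-0.1332) = 186/329.7 = 0.56415.
t − 60 = 0.56415^(1/-0.1332) = 0.56415^(-7.508) = 73.521, so t = 133.521.
T = 100·t = 13352 K → 13400 K to the nearest 200 K.
M_estimate = 10⁶/13400 = 74.63; M_reference = 10⁶/3200 = 312.50.
ΔM = 74.63 − 312.50 = -237.87 → -238 mireds.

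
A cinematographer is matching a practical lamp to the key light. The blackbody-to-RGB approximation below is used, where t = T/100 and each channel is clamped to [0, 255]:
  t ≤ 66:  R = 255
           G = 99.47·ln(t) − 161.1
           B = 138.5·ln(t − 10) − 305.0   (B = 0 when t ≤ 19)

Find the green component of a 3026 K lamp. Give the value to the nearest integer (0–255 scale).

t = 3026/100 = 30.26; the t ≤ 66 branch applies.
G = 99.47·ln 30.26 − 161.1 = 99.47·3.4098 − 161.1 = 178.075.
Rounded: 178.

178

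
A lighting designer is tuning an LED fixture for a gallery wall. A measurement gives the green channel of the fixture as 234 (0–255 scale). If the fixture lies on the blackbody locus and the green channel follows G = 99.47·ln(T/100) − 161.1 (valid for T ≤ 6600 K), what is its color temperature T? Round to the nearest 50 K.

5300 K

ln t = (234 + 161.1) / 99.47 = 3.9721.
t = e^3.9721 = 53.093.
T = 100·t = 5309 K → 5300 K to the nearest 50 K.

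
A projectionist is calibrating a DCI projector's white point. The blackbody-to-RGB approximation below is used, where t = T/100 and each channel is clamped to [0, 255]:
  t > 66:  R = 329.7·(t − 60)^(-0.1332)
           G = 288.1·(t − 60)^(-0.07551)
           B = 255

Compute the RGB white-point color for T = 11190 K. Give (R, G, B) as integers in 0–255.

t = 11190/100 = 111.9; the t > 66 branch applies.
R = 329.7·(111.9 − 60)^(-0.1332) = 329.7·51.9^(-0.1332) = 329.7·0.59093 = 194.831.
G = 288.1·(111.9 − 60)^(-0.07551) = 288.1·51.9^(-0.07551) = 288.1·0.74214 = 213.811.
B = 255 by definition for t > 66.
Rounded: (195, 214, 255).

(195, 214, 255)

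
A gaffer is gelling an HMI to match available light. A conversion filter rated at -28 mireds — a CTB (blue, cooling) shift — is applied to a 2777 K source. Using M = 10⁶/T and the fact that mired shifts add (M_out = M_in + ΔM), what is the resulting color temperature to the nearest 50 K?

3000 K

M_in = 10⁶/2777 = 360.10 mireds.
M_out = 360.10 + (-28) = 332.10 mireds.
T_out = 10⁶/332.10 = 3011.1 K → 3000 K.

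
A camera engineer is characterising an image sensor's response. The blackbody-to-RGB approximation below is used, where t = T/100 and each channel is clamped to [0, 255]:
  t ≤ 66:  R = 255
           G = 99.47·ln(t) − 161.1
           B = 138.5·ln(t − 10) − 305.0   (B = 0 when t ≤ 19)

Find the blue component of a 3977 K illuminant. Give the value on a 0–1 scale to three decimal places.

t = 3977/100 = 39.77; the t ≤ 66 branch applies.
B = 138.5·ln(39.77 − 10) − 305.0 = 138.5·ln 29.77 − 305.0 = 138.5·3.3935 − 305.0 = 165.000.
On a 0–1 scale: 165.000/255 = 0.6471 → 0.647.

0.647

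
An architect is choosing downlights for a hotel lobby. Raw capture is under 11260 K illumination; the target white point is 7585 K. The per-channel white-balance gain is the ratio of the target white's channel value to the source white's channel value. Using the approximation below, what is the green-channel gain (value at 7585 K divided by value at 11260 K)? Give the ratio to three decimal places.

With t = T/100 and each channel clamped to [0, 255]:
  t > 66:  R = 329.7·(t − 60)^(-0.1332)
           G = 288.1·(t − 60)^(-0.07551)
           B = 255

At 11260 K (t = 112.6):
  G = 288.1·(112.6 − 60)^(-0.07551) = 288.1·52.6^(-0.07551) = 288.1·0.74139 = 213.595.
At 7585 K (t = 75.85):
  G = 288.1·(75.85 − 60)^(-0.07551) = 288.1·15.85^(-0.07551) = 288.1·0.81168 = 233.846.
Gain = 233.846 / 213.595 = 1.0948 → 1.095.

1.095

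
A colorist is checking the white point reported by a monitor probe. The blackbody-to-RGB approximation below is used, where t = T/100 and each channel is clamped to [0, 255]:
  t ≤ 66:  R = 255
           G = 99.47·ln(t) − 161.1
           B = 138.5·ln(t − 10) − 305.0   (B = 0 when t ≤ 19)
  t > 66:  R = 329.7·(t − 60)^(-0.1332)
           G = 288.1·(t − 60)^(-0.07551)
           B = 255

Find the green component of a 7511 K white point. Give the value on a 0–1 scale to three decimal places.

0.920

t = 7511/100 = 75.11; the t > 66 branch applies.
G = 288.1·(75.11 − 60)^(-0.07551) = 288.1·15.11^(-0.07551) = 288.1·0.81462 = 234.691.
On a 0–1 scale: 234.691/255 = 0.9204 → 0.920.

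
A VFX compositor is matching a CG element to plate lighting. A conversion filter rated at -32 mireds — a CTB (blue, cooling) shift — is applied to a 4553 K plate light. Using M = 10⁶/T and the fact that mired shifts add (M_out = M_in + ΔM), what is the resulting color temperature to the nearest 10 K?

M_in = 10⁶/4553 = 219.64 mireds.
M_out = 219.64 + (-32) = 187.64 mireds.
T_out = 10⁶/187.64 = 5329.5 K → 5330 K.

5330 K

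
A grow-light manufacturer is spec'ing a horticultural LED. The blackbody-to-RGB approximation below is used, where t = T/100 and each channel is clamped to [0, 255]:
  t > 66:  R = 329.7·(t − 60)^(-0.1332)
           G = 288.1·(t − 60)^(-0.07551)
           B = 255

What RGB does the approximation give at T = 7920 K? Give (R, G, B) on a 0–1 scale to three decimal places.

t = 7920/100 = 79.2; the t > 66 branch applies.
R = 329.7·(79.2 − 60)^(-0.1332) = 329.7·19.2^(-0.1332) = 329.7·0.67463 = 222.425.
G = 288.1·(79.2 − 60)^(-0.07551) = 288.1·19.2^(-0.07551) = 288.1·0.80001 = 230.484.
B = 255 by definition for t > 66.
Dividing each by 255: (0.8723, 0.9039, 1.0000) → (0.872, 0.904, 1.000).

(0.872, 0.904, 1.000)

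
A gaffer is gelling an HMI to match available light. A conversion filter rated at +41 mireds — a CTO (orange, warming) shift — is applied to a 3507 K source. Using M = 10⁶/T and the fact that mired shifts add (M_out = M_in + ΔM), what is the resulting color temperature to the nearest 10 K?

3070 K

M_in = 10⁶/3507 = 285.14 mireds.
M_out = 285.14 + (+41) = 326.14 mireds.
T_out = 10⁶/326.14 = 3066.1 K → 3070 K.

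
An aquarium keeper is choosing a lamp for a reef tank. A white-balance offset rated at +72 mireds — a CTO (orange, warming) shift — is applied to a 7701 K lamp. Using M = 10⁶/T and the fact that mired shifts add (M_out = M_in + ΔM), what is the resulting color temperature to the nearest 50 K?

M_in = 10⁶/7701 = 129.85 mireds.
M_out = 129.85 + (+72) = 201.85 mireds.
T_out = 10⁶/201.85 = 4954.1 K → 4950 K.

4950 K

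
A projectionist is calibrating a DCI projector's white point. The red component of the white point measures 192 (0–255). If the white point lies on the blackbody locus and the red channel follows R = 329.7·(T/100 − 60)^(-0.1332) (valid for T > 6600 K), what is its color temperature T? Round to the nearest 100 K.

11800 K

(t − 60)^(-0.1332) = 192/329.7 = 0.58235.
t − 60 = 0.58235^(1/-0.1332) = 0.58235^(-7.508) = 57.929, so t = 117.929.
T = 100·t = 11793 K → 11800 K to the nearest 100 K.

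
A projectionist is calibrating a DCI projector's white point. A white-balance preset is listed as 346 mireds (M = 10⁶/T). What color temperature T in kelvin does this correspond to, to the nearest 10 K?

T = 10⁶ / 346 = 2890.17 K → 2890 K.

2890 K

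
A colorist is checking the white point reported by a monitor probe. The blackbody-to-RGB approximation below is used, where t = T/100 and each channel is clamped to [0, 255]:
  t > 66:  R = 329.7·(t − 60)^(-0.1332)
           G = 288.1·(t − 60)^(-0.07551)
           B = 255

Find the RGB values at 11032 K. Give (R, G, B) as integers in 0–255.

t = 11032/100 = 110.32; the t > 66 branch applies.
R = 329.7·(110.32 − 60)^(-0.1332) = 329.7·50.32^(-0.1332) = 329.7·0.59337 = 195.635.
G = 288.1·(110.32 − 60)^(-0.07551) = 288.1·50.32^(-0.07551) = 288.1·0.74388 = 214.311.
B = 255 by definition for t > 66.
Rounded: (196, 214, 255).

(196, 214, 255)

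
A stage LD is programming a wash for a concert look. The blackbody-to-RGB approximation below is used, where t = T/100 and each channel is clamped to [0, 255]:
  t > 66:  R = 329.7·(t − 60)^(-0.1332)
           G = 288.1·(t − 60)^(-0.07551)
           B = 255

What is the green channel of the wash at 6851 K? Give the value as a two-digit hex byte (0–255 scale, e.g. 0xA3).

t = 6851/100 = 68.51; the t > 66 branch applies.
G = 288.1·(68.51 − 60)^(-0.07551) = 288.1·8.51^(-0.07551) = 288.1·0.85071 = 245.089.
Rounded: 245; in hex, 0xF5.

0xF5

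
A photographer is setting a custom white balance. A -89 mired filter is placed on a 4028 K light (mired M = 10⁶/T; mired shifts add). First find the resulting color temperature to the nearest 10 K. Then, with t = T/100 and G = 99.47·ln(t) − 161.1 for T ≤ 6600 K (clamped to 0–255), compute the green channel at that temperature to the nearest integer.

251

M_in = 10⁶/4028 = 248.26; M_out = 248.26 + (-89) = 159.26.
T_out = 10⁶/159.26 = 6279.0 K → 6280 K; t = 62.8.
G = 99.47·ln 62.8 − 161.1 = 99.47·4.1400 − 161.1 = 250.701.
Rounded: 251.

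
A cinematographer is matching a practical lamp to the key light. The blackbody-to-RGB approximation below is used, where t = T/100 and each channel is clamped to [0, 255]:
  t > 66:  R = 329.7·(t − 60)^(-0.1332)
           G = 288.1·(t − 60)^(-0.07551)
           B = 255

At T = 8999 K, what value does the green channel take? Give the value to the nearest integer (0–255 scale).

223

t = 8999/100 = 89.99; the t > 66 branch applies.
G = 288.1·(89.99 − 60)^(-0.07551) = 288.1·29.99^(-0.07551) = 288.1·0.77352 = 222.852.
Rounded: 223.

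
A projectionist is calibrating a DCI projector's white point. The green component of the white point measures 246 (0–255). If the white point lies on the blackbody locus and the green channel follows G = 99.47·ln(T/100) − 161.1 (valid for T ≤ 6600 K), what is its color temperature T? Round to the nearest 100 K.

6000 K

ln t = (246 + 161.1) / 99.47 = 4.0927.
t = e^4.0927 = 59.901.
T = 100·t = 5990 K → 6000 K to the nearest 100 K.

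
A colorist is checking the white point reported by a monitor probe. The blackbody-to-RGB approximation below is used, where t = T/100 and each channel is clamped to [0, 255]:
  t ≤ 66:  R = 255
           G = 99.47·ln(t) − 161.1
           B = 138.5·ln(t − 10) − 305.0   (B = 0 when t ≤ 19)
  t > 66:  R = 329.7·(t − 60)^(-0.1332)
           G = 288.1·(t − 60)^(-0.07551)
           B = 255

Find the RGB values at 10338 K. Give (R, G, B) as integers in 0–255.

t = 10338/100 = 103.38; the t > 66 branch applies.
R = 329.7·(103.38 − 60)^(-0.1332) = 329.7·43.38^(-0.1332) = 329.7·0.60522 = 199.541.
G = 288.1·(103.38 − 60)^(-0.07551) = 288.1·43.38^(-0.07551) = 288.1·0.75226 = 216.726.
B = 255 by definition for t > 66.
Rounded: (200, 217, 255).

(200, 217, 255)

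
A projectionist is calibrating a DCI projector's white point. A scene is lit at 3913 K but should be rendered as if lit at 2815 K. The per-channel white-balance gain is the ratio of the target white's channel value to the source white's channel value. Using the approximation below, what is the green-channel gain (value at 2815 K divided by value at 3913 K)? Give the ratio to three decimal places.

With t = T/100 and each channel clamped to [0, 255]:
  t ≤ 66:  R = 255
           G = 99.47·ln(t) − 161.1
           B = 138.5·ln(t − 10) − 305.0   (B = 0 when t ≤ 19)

0.839

At 3913 K (t = 39.13):
  G = 99.47·ln 39.13 − 161.1 = 99.47·3.6669 − 161.1 = 203.645.
At 2815 K (t = 28.15):
  G = 99.47·ln 28.15 − 161.1 = 99.47·3.3375 − 161.1 = 170.886.
Gain = 170.886 / 203.645 = 0.8391 → 0.839.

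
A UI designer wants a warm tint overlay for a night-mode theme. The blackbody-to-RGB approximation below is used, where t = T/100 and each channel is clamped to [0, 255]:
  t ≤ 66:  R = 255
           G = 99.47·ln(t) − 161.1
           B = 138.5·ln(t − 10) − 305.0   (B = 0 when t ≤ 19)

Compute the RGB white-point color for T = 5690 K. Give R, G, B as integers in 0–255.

R=255, G=241, B=228

t = 5690/100 = 56.9; the t ≤ 66 branch applies.
R = 255 by definition for t ≤ 66.
G = 99.47·ln 56.9 − 161.1 = 99.47·4.0413 − 161.1 = 240.888.
B = 138.5·ln(56.9 − 10) − 305.0 = 138.5·ln 46.9 − 305.0 = 138.5·3.8480 − 305.0 = 227.950.
Rounded: (255, 241, 228).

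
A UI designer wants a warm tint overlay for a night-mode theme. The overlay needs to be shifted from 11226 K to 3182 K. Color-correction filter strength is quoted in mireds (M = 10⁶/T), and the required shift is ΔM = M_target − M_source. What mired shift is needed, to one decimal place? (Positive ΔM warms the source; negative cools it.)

+225.2 mireds

M_source = 10⁶/11226 = 89.079; M_target = 10⁶/3182 = 314.268.
ΔM = 314.268 − 89.079 = 225.189 → +225.2 mireds, a warming shift.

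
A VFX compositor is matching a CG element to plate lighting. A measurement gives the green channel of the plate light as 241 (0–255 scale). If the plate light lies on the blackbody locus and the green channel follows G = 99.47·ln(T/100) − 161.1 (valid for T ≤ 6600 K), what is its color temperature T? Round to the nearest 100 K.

5700 K

ln t = (241 + 161.1) / 99.47 = 4.0424.
t = e^4.0424 = 56.964.
T = 100·t = 5696 K → 5700 K to the nearest 100 K.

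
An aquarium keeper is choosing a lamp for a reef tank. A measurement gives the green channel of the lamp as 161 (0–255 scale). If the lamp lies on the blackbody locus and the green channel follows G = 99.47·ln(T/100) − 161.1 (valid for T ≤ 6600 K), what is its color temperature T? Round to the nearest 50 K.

ln t = (161 + 161.1) / 99.47 = 3.2382.
t = e^3.2382 = 25.487.
T = 100·t = 2549 K → 2550 K to the nearest 50 K.

2550 K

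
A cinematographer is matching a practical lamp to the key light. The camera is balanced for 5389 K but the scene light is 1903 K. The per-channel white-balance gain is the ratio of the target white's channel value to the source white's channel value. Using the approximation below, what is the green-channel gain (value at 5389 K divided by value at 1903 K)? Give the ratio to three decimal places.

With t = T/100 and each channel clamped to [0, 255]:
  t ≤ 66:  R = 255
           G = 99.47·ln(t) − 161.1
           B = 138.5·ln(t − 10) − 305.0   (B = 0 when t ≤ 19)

1.785

At 1903 K (t = 19.03):
  G = 99.47·ln 19.03 − 161.1 = 99.47·2.9460 − 161.1 = 131.940.
At 5389 K (t = 53.89):
  G = 99.47·ln 53.89 − 161.1 = 99.47·3.9869 − 161.1 = 235.481.
Gain = 235.481 / 131.940 = 1.7848 → 1.785.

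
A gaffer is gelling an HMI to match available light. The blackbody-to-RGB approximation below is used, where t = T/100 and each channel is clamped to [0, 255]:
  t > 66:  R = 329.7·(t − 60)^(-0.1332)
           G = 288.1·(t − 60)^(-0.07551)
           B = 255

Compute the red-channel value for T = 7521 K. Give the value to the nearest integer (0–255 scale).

t = 7521/100 = 75.21; the t > 66 branch applies.
R = 329.7·(75.21 − 60)^(-0.1332) = 329.7·15.21^(-0.1332) = 329.7·0.69589 = 229.435.
Rounded: 229.

229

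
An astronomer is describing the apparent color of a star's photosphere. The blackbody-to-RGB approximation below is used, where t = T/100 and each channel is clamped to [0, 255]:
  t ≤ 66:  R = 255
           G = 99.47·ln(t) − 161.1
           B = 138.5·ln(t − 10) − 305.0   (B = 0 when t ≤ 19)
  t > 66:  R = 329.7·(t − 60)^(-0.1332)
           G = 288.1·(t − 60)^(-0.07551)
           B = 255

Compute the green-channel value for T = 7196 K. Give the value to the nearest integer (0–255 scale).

t = 7196/100 = 71.96; the t > 66 branch applies.
G = 288.1·(71.96 − 60)^(-0.07551) = 288.1·11.96^(-0.07551) = 288.1·0.82913 = 238.871.
Rounded: 239.

239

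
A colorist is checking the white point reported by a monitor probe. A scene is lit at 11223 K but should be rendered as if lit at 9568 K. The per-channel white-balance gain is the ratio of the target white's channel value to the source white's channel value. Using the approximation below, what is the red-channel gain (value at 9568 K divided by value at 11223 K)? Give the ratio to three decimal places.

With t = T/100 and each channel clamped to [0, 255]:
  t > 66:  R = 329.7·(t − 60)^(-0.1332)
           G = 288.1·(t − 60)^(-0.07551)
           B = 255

At 11223 K (t = 112.23):
  R = 329.7·(112.23 − 60)^(-0.1332) = 329.7·52.23^(-0.1332) = 329.7·0.59044 = 194.667.
At 9568 K (t = 95.68):
  R = 329.7·(95.68 − 60)^(-0.1332) = 329.7·35.68^(-0.1332) = 329.7·0.62118 = 204.803.
Gain = 204.803 / 194.667 = 1.0521 → 1.052.

1.052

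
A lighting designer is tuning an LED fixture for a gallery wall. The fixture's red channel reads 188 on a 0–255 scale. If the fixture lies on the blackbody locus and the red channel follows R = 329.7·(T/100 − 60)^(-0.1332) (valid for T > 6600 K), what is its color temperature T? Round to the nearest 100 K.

12800 K

(t − 60)^(-0.1332) = 188/329.7 = 0.57022.
t − 60 = 0.57022^(1/-0.1332) = 0.57022^(-7.508) = 67.848, so t = 127.848.
T = 100·t = 12785 K → 12800 K to the nearest 100 K.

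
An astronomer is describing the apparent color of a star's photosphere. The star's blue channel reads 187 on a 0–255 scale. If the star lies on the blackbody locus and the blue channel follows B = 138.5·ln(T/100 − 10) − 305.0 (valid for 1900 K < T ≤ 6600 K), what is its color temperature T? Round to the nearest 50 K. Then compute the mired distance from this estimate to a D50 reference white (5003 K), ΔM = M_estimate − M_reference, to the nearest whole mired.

+22 mireds

ln(t − 10) = (187 + 305.0) / 138.5 = 3.5523.
t − 10 = e^3.5523 = 34.895, so t = 44.895.
T = 100·t = 4490 K → 4500 K to the nearest 50 K.
M_estimate = 10⁶/4500 = 222.22; M_reference = 10⁶/5003 = 199.88.
ΔM = 222.22 − 199.88 = 22.34 → +22 mireds.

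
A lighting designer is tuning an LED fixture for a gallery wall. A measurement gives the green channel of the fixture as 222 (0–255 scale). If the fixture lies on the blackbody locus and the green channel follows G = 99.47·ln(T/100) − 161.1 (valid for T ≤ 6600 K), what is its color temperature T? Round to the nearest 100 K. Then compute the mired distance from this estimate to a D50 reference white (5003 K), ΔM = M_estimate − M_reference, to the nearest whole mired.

+13 mireds

ln t = (222 + 161.1) / 99.47 = 3.8514.
t = e^3.8514 = 47.059.
T = 100·t = 4706 K → 4700 K to the nearest 100 K.
M_estimate = 10⁶/4700 = 212.77; M_reference = 10⁶/5003 = 199.88.
ΔM = 212.77 − 199.88 = 12.89 → +13 mireds.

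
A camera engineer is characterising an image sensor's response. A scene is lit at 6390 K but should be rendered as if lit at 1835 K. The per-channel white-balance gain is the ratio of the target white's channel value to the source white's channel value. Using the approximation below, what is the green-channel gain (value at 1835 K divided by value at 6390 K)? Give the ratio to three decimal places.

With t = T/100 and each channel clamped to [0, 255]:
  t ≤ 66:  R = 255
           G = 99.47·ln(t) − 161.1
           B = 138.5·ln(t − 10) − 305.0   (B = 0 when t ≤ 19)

At 6390 K (t = 63.9):
  G = 99.47·ln 63.9 − 161.1 = 99.47·4.1573 − 161.1 = 252.429.
At 1835 K (t = 18.35):
  G = 99.47·ln 18.35 − 161.1 = 99.47·2.9096 − 161.1 = 128.321.
Gain = 128.321 / 252.429 = 0.5083 → 0.508.

0.508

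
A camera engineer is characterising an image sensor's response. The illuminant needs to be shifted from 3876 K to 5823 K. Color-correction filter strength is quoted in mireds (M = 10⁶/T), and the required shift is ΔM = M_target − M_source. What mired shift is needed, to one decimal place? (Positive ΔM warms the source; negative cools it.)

-86.3 mireds

M_source = 10⁶/3876 = 257.998; M_target = 10⁶/5823 = 171.733.
ΔM = 171.733 − 257.998 = -86.265 → -86.3 mireds, a cooling shift.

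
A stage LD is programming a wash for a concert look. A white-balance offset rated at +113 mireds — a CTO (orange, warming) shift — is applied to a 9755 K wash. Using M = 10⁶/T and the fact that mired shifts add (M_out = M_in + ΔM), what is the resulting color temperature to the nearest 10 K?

M_in = 10⁶/9755 = 102.51 mireds.
M_out = 102.51 + (+113) = 215.51 mireds.
T_out = 10⁶/215.51 = 4640.1 K → 4640 K.

4640 K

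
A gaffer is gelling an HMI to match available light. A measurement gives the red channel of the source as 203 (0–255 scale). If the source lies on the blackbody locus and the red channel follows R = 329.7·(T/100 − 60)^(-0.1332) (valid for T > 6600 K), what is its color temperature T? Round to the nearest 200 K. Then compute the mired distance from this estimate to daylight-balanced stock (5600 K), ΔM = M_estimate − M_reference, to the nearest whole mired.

-77 mireds

(t − 60)^(-0.1332) = 203/329.7 = 0.61571.
t − 60 = 0.61571^(1/-0.1332) = 0.61571^(-7.508) = 38.129, so t = 98.129.
T = 100·t = 9813 K → 9800 K to the nearest 200 K.
M_estimate = 10⁶/9800 = 102.04; M_reference = 10⁶/5600 = 178.57.
ΔM = 102.04 − 178.57 = -76.53 → -77 mireds.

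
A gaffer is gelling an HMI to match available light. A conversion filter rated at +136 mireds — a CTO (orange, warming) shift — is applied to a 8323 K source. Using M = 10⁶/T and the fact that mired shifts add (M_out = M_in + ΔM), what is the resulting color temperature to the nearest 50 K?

3900 K

M_in = 10⁶/8323 = 120.15 mireds.
M_out = 120.15 + (+136) = 256.15 mireds.
T_out = 10⁶/256.15 = 3904.0 K → 3900 K.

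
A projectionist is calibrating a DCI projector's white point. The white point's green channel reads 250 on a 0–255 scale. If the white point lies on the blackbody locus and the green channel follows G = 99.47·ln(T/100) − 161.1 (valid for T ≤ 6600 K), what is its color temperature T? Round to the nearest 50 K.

ln t = (250 + 161.1) / 99.47 = 4.1329.
t = e^4.1329 = 62.359.
T = 100·t = 6236 K → 6250 K to the nearest 50 K.

6250 K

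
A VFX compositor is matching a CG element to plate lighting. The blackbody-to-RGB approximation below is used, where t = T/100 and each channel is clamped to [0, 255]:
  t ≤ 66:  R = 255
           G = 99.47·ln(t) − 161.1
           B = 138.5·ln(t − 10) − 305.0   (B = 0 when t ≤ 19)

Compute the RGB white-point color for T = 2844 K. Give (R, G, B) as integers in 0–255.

t = 2844/100 = 28.44; the t ≤ 66 branch applies.
R = 255 by definition for t ≤ 66.
G = 99.47·ln 28.44 − 161.1 = 99.47·3.3478 − 161.1 = 171.905.
B = 138.5·ln(28.44 − 10) − 305.0 = 138.5·ln 18.44 − 305.0 = 138.5·2.9145 − 305.0 = 98.661.
Rounded: (255, 172, 99).

(255, 172, 99)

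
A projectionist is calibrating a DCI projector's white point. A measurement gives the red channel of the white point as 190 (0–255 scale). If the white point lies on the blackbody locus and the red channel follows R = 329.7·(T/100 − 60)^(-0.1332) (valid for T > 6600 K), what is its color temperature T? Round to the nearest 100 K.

12300 K

(t − 60)^(-0.1332) = 190/329.7 = 0.57628.
t − 60 = 0.57628^(1/-0.1332) = 0.57628^(-7.508) = 62.667, so t = 122.667.
T = 100·t = 12267 K → 12300 K to the nearest 100 K.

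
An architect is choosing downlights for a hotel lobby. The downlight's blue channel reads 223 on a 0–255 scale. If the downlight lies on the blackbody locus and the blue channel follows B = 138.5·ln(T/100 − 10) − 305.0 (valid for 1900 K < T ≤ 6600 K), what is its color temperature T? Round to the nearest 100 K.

ln(t − 10) = (223 + 305.0) / 138.5 = 3.8123.
t − 10 = e^3.8123 = 45.253, so t = 55.253.
T = 100·t = 5525 K → 5500 K to the nearest 100 K.

5500 K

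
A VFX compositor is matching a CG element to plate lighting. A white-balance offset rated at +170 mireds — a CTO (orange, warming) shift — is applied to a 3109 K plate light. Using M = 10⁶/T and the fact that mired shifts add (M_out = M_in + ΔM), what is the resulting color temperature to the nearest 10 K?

2030 K

M_in = 10⁶/3109 = 321.65 mireds.
M_out = 321.65 + (+170) = 491.65 mireds.
T_out = 10⁶/491.65 = 2034.0 K → 2030 K.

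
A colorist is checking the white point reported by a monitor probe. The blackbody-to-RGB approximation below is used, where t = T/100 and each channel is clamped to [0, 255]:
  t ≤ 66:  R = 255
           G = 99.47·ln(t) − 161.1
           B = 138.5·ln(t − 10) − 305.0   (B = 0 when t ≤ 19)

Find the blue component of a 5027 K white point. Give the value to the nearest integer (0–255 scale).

t = 5027/100 = 50.27; the t ≤ 66 branch applies.
B = 138.5·ln(50.27 − 10) − 305.0 = 138.5·ln 40.27 − 305.0 = 138.5·3.6956 − 305.0 = 206.842.
Rounded: 207.

207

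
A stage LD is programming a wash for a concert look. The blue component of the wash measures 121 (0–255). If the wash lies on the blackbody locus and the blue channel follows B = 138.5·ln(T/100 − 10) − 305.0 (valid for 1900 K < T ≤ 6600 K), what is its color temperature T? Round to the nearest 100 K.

ln(t − 10) = (121 + 305.0) / 138.5 = 3.0758.
t − 10 = e^3.0758 = 21.667, so t = 31.667.
T = 100·t = 3167 K → 3200 K to the nearest 100 K.

3200 K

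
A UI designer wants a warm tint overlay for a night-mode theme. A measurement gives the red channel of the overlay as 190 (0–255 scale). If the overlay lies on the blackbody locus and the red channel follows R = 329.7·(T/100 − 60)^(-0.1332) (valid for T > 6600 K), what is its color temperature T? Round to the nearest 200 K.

12200 K

(t − 60)^(-0.1332) = 190/329.7 = 0.57628.
t − 60 = 0.57628^(1/-0.1332) = 0.57628^(-7.508) = 62.667, so t = 122.667.
T = 100·t = 12267 K → 12200 K to the nearest 200 K.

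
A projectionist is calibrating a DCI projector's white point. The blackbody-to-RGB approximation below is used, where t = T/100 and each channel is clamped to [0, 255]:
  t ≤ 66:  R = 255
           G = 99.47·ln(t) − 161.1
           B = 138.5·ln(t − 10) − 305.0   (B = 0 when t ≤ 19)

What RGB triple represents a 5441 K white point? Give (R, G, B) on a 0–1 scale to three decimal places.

(1.000, 0.927, 0.864)

t = 5441/100 = 54.41; the t ≤ 66 branch applies.
R = 255 by definition for t ≤ 66.
G = 99.47·ln 54.41 − 161.1 = 99.47·3.9965 − 161.1 = 236.437.
B = 138.5·ln(54.41 − 10) − 305.0 = 138.5·ln 44.41 − 305.0 = 138.5·3.7935 − 305.0 = 220.395.
Dividing each by 255: (1.0000, 0.9272, 0.8643) → (1.000, 0.927, 0.864).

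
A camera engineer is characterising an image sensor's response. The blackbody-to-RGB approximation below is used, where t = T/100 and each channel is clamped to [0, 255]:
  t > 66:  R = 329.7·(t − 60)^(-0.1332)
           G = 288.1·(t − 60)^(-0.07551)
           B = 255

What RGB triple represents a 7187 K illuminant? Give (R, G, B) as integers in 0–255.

(237, 239, 255)

t = 7187/100 = 71.87; the t > 66 branch applies.
R = 329.7·(71.87 − 60)^(-0.1332) = 329.7·11.87^(-0.1332) = 329.7·0.71926 = 237.139.
G = 288.1·(71.87 − 60)^(-0.07551) = 288.1·11.87^(-0.07551) = 288.1·0.82960 = 239.007.
B = 255 by definition for t > 66.
Rounded: (237, 239, 255).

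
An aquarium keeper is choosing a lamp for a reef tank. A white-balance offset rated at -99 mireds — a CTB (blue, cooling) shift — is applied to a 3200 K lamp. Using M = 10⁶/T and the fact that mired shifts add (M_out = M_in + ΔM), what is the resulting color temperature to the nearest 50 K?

M_in = 10⁶/3200 = 312.50 mireds.
M_out = 312.50 + (-99) = 213.50 mireds.
T_out = 10⁶/213.50 = 4683.8 K → 4700 K.

4700 K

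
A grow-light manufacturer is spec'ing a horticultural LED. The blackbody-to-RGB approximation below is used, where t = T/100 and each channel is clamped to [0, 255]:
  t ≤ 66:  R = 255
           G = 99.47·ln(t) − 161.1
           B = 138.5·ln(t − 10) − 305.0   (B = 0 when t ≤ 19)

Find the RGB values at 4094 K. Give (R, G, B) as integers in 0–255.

t = 4094/100 = 40.94; the t ≤ 66 branch applies.
R = 255 by definition for t ≤ 66.
G = 99.47·ln 40.94 − 161.1 = 99.47·3.7121 − 161.1 = 208.143.
B = 138.5·ln(40.94 − 10) − 305.0 = 138.5·ln 30.94 − 305.0 = 138.5·3.4320 − 305.0 = 170.339.
Rounded: (255, 208, 170).

(255, 208, 170)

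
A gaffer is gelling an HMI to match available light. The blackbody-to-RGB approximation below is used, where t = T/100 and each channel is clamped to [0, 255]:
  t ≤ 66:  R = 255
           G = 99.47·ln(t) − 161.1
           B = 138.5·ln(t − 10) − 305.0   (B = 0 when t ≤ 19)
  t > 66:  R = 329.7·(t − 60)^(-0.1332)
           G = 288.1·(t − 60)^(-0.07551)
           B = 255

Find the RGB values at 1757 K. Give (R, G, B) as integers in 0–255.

(255, 124, 0)

t = 1757/100 = 17.57; the t ≤ 66 branch applies.
R = 255 by definition for t ≤ 66.
G = 99.47·ln 17.57 − 161.1 = 99.47·2.8662 − 161.1 = 124.000.
t = 17.57 ≤ 19, so B = 0.
Rounded: (255, 124, 0).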